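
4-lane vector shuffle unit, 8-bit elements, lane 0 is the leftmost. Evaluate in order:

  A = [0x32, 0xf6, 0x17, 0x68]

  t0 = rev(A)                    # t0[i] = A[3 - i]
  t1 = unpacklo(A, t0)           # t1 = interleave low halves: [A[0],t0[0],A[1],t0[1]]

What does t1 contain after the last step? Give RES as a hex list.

t0 = [0x68, 0x17, 0xf6, 0x32]
t1 = [0x32, 0x68, 0xf6, 0x17]

RES = [ 0x32  0x68  0xf6  0x17 ]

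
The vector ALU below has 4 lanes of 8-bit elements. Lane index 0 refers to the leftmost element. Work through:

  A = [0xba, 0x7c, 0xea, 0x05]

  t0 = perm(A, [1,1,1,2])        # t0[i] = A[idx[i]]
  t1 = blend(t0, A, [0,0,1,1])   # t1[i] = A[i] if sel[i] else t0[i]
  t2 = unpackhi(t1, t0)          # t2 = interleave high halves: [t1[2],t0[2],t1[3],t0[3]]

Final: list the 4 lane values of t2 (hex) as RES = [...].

RES = [0xea, 0x7c, 0x05, 0xea]

  t0: 7c 7c 7c ea
  t1: 7c 7c ea 05
  t2: ea 7c 05 ea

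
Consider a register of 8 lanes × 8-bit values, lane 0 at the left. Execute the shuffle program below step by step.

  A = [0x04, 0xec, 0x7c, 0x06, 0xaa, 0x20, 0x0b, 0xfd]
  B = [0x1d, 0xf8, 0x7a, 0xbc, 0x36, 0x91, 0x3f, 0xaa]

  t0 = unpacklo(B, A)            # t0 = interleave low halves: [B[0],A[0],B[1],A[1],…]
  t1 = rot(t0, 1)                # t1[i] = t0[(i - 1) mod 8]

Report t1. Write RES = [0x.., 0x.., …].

→ t0 |1d|04|f8|ec|7a|7c|bc|06|
→ t1 |06|1d|04|f8|ec|7a|7c|bc|

RES = [0x06, 0x1d, 0x04, 0xf8, 0xec, 0x7a, 0x7c, 0xbc]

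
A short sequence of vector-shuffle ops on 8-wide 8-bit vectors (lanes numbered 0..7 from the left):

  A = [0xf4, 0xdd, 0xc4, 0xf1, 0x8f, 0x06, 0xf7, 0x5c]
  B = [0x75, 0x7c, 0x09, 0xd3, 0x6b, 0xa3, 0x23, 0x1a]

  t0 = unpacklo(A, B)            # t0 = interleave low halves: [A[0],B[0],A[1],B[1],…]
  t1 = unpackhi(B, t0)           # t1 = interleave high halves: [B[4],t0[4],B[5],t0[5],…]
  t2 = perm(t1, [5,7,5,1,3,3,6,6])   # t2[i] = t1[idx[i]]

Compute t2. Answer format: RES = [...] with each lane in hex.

RES = [ 0xf1  0xd3  0xf1  0xc4  0x09  0x09  0x1a  0x1a ]

  t0: f4 75 dd 7c c4 09 f1 d3
  t1: 6b c4 a3 09 23 f1 1a d3
  t2: f1 d3 f1 c4 09 09 1a 1a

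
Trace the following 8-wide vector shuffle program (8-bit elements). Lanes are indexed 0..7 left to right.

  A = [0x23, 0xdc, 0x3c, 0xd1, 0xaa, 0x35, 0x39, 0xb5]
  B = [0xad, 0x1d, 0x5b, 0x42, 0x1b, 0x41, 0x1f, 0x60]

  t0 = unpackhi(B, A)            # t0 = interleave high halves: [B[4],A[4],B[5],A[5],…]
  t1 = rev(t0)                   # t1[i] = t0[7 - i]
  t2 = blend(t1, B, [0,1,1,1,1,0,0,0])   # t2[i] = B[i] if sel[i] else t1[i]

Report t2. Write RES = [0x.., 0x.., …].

t0 = [0x1b, 0xaa, 0x41, 0x35, 0x1f, 0x39, 0x60, 0xb5]
t1 = [0xb5, 0x60, 0x39, 0x1f, 0x35, 0x41, 0xaa, 0x1b]
t2 = [0xb5, 0x1d, 0x5b, 0x42, 0x1b, 0x41, 0xaa, 0x1b]

RES = [0xb5, 0x1d, 0x5b, 0x42, 0x1b, 0x41, 0xaa, 0x1b]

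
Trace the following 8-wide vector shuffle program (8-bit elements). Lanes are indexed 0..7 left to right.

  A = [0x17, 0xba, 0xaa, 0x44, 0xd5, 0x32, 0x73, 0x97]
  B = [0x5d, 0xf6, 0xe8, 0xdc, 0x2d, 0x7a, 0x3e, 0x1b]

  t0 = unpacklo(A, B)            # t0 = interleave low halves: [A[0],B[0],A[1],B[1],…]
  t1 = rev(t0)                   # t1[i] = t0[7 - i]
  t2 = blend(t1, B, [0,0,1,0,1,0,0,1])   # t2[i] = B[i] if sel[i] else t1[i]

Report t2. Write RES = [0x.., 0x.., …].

RES = [0xdc, 0x44, 0xe8, 0xaa, 0x2d, 0xba, 0x5d, 0x1b]

  t0: 17 5d ba f6 aa e8 44 dc
  t1: dc 44 e8 aa f6 ba 5d 17
  t2: dc 44 e8 aa 2d ba 5d 1b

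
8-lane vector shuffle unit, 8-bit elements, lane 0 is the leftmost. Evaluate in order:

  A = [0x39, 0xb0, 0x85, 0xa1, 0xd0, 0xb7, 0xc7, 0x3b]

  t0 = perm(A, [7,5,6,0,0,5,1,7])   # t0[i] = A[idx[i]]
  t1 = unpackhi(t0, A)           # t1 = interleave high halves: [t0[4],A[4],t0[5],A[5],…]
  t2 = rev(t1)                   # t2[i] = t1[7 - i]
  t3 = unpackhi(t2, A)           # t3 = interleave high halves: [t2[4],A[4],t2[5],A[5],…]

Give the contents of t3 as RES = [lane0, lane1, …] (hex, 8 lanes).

t0 = [0x3b, 0xb7, 0xc7, 0x39, 0x39, 0xb7, 0xb0, 0x3b]
t1 = [0x39, 0xd0, 0xb7, 0xb7, 0xb0, 0xc7, 0x3b, 0x3b]
t2 = [0x3b, 0x3b, 0xc7, 0xb0, 0xb7, 0xb7, 0xd0, 0x39]
t3 = [0xb7, 0xd0, 0xb7, 0xb7, 0xd0, 0xc7, 0x39, 0x3b]

RES = [ 0xb7  0xd0  0xb7  0xb7  0xd0  0xc7  0x39  0x3b ]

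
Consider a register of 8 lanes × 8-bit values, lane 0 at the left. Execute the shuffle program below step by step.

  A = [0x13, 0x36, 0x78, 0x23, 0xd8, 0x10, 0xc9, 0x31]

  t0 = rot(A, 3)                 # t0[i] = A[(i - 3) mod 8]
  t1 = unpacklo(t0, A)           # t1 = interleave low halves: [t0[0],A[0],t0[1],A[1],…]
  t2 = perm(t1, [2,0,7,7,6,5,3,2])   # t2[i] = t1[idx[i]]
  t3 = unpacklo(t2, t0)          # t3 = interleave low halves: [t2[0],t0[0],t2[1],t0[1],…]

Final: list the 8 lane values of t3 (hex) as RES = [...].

RES = [0xc9, 0x10, 0x10, 0xc9, 0x23, 0x31, 0x23, 0x13]

  t0: 10 c9 31 13 36 78 23 d8
  t1: 10 13 c9 36 31 78 13 23
  t2: c9 10 23 23 13 78 36 c9
  t3: c9 10 10 c9 23 31 23 13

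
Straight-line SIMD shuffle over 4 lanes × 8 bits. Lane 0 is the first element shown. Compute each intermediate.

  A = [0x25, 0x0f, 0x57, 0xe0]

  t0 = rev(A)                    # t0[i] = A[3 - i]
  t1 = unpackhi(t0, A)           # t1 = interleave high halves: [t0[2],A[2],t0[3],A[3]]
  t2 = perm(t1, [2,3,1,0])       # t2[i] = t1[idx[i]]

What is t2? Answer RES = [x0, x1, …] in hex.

RES = [0x25, 0xe0, 0x57, 0x0f]

→ t0 |e0|57|0f|25|
→ t1 |0f|57|25|e0|
→ t2 |25|e0|57|0f|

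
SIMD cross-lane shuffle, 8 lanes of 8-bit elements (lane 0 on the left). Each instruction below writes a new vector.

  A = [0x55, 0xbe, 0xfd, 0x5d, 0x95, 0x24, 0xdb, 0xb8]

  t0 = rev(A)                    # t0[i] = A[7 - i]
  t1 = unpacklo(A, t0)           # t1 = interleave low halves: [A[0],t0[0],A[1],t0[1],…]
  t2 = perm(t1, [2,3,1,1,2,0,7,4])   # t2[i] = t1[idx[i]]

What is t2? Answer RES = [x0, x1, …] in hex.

RES = [0xbe, 0xdb, 0xb8, 0xb8, 0xbe, 0x55, 0x95, 0xfd]

t0 = [0xb8, 0xdb, 0x24, 0x95, 0x5d, 0xfd, 0xbe, 0x55]
t1 = [0x55, 0xb8, 0xbe, 0xdb, 0xfd, 0x24, 0x5d, 0x95]
t2 = [0xbe, 0xdb, 0xb8, 0xb8, 0xbe, 0x55, 0x95, 0xfd]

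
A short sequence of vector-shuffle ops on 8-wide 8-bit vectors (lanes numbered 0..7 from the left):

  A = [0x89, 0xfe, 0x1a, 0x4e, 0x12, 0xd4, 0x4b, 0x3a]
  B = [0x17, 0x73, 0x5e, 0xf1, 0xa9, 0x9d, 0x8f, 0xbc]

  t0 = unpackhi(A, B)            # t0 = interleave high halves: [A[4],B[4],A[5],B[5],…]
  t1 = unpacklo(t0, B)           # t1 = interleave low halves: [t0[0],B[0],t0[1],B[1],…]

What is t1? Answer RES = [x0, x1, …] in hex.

RES = [ 0x12  0x17  0xa9  0x73  0xd4  0x5e  0x9d  0xf1 ]

→ t0 |12|a9|d4|9d|4b|8f|3a|bc|
→ t1 |12|17|a9|73|d4|5e|9d|f1|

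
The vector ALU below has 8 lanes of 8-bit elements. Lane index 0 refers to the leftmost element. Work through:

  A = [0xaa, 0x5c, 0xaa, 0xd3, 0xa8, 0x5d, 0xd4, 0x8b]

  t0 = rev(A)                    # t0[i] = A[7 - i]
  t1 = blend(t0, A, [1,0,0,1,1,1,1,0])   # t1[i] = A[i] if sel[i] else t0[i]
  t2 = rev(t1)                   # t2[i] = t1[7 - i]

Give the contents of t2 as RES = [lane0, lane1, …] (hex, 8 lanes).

→ t0 |8b|d4|5d|a8|d3|aa|5c|aa|
→ t1 |aa|d4|5d|d3|a8|5d|d4|aa|
→ t2 |aa|d4|5d|a8|d3|5d|d4|aa|

RES = [0xaa, 0xd4, 0x5d, 0xa8, 0xd3, 0x5d, 0xd4, 0xaa]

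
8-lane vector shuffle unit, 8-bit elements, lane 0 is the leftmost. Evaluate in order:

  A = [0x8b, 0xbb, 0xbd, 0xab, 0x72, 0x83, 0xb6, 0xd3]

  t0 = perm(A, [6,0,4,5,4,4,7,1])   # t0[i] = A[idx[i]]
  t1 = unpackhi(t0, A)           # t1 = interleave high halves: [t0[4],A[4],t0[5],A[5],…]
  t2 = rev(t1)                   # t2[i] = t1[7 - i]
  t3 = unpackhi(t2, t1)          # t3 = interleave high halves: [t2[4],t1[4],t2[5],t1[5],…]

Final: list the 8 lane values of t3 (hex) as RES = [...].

RES = [0x83, 0xd3, 0x72, 0xb6, 0x72, 0xbb, 0x72, 0xd3]

  t0: b6 8b 72 83 72 72 d3 bb
  t1: 72 72 72 83 d3 b6 bb d3
  t2: d3 bb b6 d3 83 72 72 72
  t3: 83 d3 72 b6 72 bb 72 d3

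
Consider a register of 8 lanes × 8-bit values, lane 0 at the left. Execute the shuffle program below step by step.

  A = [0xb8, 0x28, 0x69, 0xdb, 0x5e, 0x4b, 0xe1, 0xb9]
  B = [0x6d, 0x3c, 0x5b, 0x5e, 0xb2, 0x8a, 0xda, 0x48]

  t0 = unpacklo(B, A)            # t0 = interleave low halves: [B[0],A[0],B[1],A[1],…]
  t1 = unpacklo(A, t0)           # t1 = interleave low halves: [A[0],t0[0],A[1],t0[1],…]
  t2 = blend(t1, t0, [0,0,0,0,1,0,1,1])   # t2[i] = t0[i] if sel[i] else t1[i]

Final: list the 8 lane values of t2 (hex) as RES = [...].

RES = [ 0xb8  0x6d  0x28  0xb8  0x5b  0x3c  0x5e  0xdb ]

→ t0 |6d|b8|3c|28|5b|69|5e|db|
→ t1 |b8|6d|28|b8|69|3c|db|28|
→ t2 |b8|6d|28|b8|5b|3c|5e|db|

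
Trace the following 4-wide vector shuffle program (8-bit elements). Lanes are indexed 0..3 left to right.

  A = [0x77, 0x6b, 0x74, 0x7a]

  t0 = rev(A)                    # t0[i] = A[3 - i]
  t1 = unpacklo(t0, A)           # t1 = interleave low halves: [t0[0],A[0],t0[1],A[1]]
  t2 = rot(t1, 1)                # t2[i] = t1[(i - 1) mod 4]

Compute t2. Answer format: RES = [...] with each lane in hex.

  t0: 7a 74 6b 77
  t1: 7a 77 74 6b
  t2: 6b 7a 77 74

RES = [ 0x6b  0x7a  0x77  0x74 ]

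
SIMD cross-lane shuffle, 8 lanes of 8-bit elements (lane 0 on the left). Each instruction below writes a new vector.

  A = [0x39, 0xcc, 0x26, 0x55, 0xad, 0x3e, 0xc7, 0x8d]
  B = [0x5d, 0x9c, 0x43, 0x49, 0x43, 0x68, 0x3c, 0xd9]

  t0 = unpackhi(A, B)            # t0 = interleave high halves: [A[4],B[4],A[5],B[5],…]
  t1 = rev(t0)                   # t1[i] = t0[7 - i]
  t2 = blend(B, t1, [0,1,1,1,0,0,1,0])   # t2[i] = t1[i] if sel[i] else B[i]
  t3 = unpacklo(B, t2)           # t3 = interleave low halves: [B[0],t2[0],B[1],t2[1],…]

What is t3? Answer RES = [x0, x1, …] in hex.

RES = [0x5d, 0x5d, 0x9c, 0x8d, 0x43, 0x3c, 0x49, 0xc7]

t0 = [0xad, 0x43, 0x3e, 0x68, 0xc7, 0x3c, 0x8d, 0xd9]
t1 = [0xd9, 0x8d, 0x3c, 0xc7, 0x68, 0x3e, 0x43, 0xad]
t2 = [0x5d, 0x8d, 0x3c, 0xc7, 0x43, 0x68, 0x43, 0xd9]
t3 = [0x5d, 0x5d, 0x9c, 0x8d, 0x43, 0x3c, 0x49, 0xc7]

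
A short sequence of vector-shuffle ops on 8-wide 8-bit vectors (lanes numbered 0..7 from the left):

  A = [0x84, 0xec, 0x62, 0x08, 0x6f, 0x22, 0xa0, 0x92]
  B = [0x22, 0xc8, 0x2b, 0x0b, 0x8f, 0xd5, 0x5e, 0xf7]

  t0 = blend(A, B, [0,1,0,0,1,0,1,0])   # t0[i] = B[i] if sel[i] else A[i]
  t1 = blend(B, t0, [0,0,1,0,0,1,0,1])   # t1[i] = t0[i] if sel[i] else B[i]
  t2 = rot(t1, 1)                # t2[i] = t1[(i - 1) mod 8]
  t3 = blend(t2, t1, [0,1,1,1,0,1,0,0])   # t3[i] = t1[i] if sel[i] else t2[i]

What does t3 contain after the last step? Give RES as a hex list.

RES = [0x92, 0xc8, 0x62, 0x0b, 0x0b, 0x22, 0x22, 0x5e]

  t0: 84 c8 62 08 8f 22 5e 92
  t1: 22 c8 62 0b 8f 22 5e 92
  t2: 92 22 c8 62 0b 8f 22 5e
  t3: 92 c8 62 0b 0b 22 22 5e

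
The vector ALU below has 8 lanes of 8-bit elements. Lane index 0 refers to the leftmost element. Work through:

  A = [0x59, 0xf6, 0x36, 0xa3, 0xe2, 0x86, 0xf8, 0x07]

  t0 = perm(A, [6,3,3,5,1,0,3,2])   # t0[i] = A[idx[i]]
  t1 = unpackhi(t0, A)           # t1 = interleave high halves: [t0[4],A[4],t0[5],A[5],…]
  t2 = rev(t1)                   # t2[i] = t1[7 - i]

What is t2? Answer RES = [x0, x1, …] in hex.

RES = [0x07, 0x36, 0xf8, 0xa3, 0x86, 0x59, 0xe2, 0xf6]

→ t0 |f8|a3|a3|86|f6|59|a3|36|
→ t1 |f6|e2|59|86|a3|f8|36|07|
→ t2 |07|36|f8|a3|86|59|e2|f6|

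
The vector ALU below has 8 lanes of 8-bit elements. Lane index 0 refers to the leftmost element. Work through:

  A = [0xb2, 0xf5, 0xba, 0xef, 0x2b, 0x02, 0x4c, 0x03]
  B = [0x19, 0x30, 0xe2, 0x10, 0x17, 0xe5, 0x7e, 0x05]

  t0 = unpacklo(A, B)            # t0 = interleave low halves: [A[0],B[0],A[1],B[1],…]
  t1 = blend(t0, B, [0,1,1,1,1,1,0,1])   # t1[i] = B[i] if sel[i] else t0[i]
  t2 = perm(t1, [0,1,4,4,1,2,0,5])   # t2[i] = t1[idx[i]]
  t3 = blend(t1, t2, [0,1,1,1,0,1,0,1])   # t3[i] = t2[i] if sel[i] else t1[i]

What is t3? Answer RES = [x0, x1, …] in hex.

RES = [ 0xb2  0x30  0x17  0x17  0x17  0xe2  0xef  0xe5 ]

t0 = [0xb2, 0x19, 0xf5, 0x30, 0xba, 0xe2, 0xef, 0x10]
t1 = [0xb2, 0x30, 0xe2, 0x10, 0x17, 0xe5, 0xef, 0x05]
t2 = [0xb2, 0x30, 0x17, 0x17, 0x30, 0xe2, 0xb2, 0xe5]
t3 = [0xb2, 0x30, 0x17, 0x17, 0x17, 0xe2, 0xef, 0xe5]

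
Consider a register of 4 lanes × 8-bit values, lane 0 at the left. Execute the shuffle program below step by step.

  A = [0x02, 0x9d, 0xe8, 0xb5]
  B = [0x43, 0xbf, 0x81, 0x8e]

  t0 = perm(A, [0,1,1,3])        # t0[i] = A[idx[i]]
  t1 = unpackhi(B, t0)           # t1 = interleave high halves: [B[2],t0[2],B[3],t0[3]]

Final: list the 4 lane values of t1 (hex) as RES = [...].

  t0: 02 9d 9d b5
  t1: 81 9d 8e b5

RES = [ 0x81  0x9d  0x8e  0xb5 ]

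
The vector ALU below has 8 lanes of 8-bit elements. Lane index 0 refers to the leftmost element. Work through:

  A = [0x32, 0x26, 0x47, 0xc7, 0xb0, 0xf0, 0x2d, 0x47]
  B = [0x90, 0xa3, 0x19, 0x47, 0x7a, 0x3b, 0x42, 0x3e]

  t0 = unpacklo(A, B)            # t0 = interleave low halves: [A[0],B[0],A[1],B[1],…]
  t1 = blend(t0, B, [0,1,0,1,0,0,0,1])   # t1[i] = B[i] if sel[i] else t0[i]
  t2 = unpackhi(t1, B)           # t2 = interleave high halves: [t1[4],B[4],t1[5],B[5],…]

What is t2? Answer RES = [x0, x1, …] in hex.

t0 = [0x32, 0x90, 0x26, 0xa3, 0x47, 0x19, 0xc7, 0x47]
t1 = [0x32, 0xa3, 0x26, 0x47, 0x47, 0x19, 0xc7, 0x3e]
t2 = [0x47, 0x7a, 0x19, 0x3b, 0xc7, 0x42, 0x3e, 0x3e]

RES = [0x47, 0x7a, 0x19, 0x3b, 0xc7, 0x42, 0x3e, 0x3e]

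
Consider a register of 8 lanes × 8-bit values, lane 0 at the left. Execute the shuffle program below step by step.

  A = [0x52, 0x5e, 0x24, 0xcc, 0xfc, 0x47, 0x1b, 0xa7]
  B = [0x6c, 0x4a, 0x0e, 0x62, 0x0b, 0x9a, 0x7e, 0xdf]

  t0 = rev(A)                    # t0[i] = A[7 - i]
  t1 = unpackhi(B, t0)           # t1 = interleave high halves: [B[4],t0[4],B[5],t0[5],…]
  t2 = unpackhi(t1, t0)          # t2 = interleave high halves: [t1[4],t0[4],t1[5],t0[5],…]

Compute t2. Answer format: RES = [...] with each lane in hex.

  t0: a7 1b 47 fc cc 24 5e 52
  t1: 0b cc 9a 24 7e 5e df 52
  t2: 7e cc 5e 24 df 5e 52 52

RES = [0x7e, 0xcc, 0x5e, 0x24, 0xdf, 0x5e, 0x52, 0x52]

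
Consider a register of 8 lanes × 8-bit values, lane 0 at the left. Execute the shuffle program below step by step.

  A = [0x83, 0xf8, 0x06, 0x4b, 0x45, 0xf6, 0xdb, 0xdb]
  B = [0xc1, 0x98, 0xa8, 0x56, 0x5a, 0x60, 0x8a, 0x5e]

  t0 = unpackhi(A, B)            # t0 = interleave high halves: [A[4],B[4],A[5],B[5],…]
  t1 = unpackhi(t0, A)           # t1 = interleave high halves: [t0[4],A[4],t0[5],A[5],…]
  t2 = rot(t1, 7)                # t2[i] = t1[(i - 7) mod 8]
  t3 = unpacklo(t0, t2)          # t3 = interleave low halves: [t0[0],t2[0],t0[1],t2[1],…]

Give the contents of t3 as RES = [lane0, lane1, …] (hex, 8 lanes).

→ t0 |45|5a|f6|60|db|8a|db|5e|
→ t1 |db|45|8a|f6|db|db|5e|db|
→ t2 |45|8a|f6|db|db|5e|db|db|
→ t3 |45|45|5a|8a|f6|f6|60|db|

RES = [0x45, 0x45, 0x5a, 0x8a, 0xf6, 0xf6, 0x60, 0xdb]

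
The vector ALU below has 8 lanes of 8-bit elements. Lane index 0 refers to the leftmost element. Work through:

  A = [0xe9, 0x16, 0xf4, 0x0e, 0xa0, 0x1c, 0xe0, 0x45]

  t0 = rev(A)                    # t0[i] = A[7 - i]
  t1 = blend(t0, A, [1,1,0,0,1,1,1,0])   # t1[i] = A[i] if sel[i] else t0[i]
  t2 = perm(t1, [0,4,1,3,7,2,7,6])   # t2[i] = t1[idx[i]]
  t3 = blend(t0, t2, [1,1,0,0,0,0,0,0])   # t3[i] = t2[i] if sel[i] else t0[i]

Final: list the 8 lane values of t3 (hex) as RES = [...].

RES = [ 0xe9  0xa0  0x1c  0xa0  0x0e  0xf4  0x16  0xe9 ]

t0 = [0x45, 0xe0, 0x1c, 0xa0, 0x0e, 0xf4, 0x16, 0xe9]
t1 = [0xe9, 0x16, 0x1c, 0xa0, 0xa0, 0x1c, 0xe0, 0xe9]
t2 = [0xe9, 0xa0, 0x16, 0xa0, 0xe9, 0x1c, 0xe9, 0xe0]
t3 = [0xe9, 0xa0, 0x1c, 0xa0, 0x0e, 0xf4, 0x16, 0xe9]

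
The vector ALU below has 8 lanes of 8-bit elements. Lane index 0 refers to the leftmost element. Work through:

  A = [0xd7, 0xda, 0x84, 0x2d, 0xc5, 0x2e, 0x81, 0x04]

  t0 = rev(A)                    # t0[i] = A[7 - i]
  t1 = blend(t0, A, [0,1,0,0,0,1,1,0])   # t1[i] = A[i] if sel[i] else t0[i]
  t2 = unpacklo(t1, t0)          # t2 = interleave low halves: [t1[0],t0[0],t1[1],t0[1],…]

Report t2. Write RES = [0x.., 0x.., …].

RES = [0x04, 0x04, 0xda, 0x81, 0x2e, 0x2e, 0xc5, 0xc5]

  t0: 04 81 2e c5 2d 84 da d7
  t1: 04 da 2e c5 2d 2e 81 d7
  t2: 04 04 da 81 2e 2e c5 c5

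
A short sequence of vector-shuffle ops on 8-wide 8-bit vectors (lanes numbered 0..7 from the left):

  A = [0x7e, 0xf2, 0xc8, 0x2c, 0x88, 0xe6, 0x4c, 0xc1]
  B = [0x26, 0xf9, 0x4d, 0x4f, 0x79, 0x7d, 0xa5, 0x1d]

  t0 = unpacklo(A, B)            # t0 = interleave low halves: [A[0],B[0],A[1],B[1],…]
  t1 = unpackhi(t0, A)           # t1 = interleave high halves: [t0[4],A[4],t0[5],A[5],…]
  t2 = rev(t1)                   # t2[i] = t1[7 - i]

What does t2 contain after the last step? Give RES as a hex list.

→ t0 |7e|26|f2|f9|c8|4d|2c|4f|
→ t1 |c8|88|4d|e6|2c|4c|4f|c1|
→ t2 |c1|4f|4c|2c|e6|4d|88|c8|

RES = [ 0xc1  0x4f  0x4c  0x2c  0xe6  0x4d  0x88  0xc8 ]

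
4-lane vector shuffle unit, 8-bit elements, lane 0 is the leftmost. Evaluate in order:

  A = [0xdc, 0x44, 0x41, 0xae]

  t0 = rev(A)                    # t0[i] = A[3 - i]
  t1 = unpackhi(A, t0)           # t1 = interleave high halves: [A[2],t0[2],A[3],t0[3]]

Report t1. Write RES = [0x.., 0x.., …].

RES = [ 0x41  0x44  0xae  0xdc ]

t0 = [0xae, 0x41, 0x44, 0xdc]
t1 = [0x41, 0x44, 0xae, 0xdc]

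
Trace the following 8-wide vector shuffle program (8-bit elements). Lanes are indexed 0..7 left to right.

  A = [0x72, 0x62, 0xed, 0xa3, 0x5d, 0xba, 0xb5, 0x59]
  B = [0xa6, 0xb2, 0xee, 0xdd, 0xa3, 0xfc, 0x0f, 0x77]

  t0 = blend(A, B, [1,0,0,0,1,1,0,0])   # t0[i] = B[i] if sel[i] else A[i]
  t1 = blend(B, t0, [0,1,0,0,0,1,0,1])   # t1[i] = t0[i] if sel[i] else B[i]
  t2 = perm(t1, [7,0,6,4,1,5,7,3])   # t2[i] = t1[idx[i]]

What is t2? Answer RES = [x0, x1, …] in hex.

RES = [0x59, 0xa6, 0x0f, 0xa3, 0x62, 0xfc, 0x59, 0xdd]

t0 = [0xa6, 0x62, 0xed, 0xa3, 0xa3, 0xfc, 0xb5, 0x59]
t1 = [0xa6, 0x62, 0xee, 0xdd, 0xa3, 0xfc, 0x0f, 0x59]
t2 = [0x59, 0xa6, 0x0f, 0xa3, 0x62, 0xfc, 0x59, 0xdd]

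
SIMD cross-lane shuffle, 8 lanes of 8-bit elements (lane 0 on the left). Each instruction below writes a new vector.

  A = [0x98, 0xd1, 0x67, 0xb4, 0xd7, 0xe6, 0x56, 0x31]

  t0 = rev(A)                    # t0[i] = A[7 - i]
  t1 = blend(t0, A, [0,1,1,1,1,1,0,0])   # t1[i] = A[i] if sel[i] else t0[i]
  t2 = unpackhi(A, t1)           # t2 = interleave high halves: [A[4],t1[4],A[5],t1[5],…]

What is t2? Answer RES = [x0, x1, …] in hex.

RES = [0xd7, 0xd7, 0xe6, 0xe6, 0x56, 0xd1, 0x31, 0x98]

  t0: 31 56 e6 d7 b4 67 d1 98
  t1: 31 d1 67 b4 d7 e6 d1 98
  t2: d7 d7 e6 e6 56 d1 31 98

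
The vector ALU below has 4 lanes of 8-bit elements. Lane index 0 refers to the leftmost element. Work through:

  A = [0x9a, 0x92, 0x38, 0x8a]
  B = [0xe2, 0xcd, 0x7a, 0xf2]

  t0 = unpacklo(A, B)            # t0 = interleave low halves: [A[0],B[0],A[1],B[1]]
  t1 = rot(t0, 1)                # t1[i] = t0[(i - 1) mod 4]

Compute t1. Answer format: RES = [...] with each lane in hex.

RES = [ 0xcd  0x9a  0xe2  0x92 ]

  t0: 9a e2 92 cd
  t1: cd 9a e2 92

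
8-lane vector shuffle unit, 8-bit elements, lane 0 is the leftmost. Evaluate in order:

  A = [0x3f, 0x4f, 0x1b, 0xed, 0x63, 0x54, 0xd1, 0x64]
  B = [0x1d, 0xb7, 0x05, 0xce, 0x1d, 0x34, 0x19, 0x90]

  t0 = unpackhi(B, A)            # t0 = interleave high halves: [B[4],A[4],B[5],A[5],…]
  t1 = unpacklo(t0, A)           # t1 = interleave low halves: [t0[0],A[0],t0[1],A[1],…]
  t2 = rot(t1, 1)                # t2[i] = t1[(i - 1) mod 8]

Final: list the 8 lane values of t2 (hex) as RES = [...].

RES = [ 0xed  0x1d  0x3f  0x63  0x4f  0x34  0x1b  0x54 ]

t0 = [0x1d, 0x63, 0x34, 0x54, 0x19, 0xd1, 0x90, 0x64]
t1 = [0x1d, 0x3f, 0x63, 0x4f, 0x34, 0x1b, 0x54, 0xed]
t2 = [0xed, 0x1d, 0x3f, 0x63, 0x4f, 0x34, 0x1b, 0x54]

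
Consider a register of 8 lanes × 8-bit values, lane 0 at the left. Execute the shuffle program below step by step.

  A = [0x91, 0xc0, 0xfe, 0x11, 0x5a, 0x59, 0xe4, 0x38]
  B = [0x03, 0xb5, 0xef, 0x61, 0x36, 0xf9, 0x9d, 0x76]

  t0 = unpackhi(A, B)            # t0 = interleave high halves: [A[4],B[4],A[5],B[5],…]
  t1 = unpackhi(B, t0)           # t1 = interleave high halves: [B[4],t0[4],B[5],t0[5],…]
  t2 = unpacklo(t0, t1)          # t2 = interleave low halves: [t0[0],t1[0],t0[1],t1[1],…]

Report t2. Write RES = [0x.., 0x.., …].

  t0: 5a 36 59 f9 e4 9d 38 76
  t1: 36 e4 f9 9d 9d 38 76 76
  t2: 5a 36 36 e4 59 f9 f9 9d

RES = [ 0x5a  0x36  0x36  0xe4  0x59  0xf9  0xf9  0x9d ]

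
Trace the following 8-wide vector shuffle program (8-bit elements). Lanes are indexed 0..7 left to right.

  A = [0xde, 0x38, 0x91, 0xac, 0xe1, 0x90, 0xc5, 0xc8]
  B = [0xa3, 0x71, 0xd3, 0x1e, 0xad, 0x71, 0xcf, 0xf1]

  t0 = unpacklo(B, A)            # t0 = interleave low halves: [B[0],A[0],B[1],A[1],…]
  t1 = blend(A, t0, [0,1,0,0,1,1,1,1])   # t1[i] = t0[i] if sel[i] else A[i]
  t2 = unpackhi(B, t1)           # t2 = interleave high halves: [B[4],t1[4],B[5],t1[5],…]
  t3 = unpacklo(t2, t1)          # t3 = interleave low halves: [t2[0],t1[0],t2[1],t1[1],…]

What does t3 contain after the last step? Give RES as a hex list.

RES = [0xad, 0xde, 0xd3, 0xde, 0x71, 0x91, 0x91, 0xac]

→ t0 |a3|de|71|38|d3|91|1e|ac|
→ t1 |de|de|91|ac|d3|91|1e|ac|
→ t2 |ad|d3|71|91|cf|1e|f1|ac|
→ t3 |ad|de|d3|de|71|91|91|ac|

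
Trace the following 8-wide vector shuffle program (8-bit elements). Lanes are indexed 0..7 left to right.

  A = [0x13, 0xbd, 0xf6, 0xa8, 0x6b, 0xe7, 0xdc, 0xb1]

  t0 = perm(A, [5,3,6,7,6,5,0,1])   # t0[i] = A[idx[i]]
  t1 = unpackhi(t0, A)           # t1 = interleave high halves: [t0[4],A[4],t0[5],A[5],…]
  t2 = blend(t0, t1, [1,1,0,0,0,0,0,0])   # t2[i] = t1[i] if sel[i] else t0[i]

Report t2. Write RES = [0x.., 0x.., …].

RES = [0xdc, 0x6b, 0xdc, 0xb1, 0xdc, 0xe7, 0x13, 0xbd]

t0 = [0xe7, 0xa8, 0xdc, 0xb1, 0xdc, 0xe7, 0x13, 0xbd]
t1 = [0xdc, 0x6b, 0xe7, 0xe7, 0x13, 0xdc, 0xbd, 0xb1]
t2 = [0xdc, 0x6b, 0xdc, 0xb1, 0xdc, 0xe7, 0x13, 0xbd]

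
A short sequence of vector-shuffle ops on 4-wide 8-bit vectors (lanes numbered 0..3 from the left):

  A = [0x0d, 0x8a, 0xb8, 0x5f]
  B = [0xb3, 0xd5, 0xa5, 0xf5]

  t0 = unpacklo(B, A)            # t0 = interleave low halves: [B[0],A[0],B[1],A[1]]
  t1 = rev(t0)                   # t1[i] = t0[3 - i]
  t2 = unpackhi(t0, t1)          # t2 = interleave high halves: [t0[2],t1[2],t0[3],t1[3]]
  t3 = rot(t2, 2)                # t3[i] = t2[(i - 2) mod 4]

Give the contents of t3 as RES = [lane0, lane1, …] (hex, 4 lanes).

→ t0 |b3|0d|d5|8a|
→ t1 |8a|d5|0d|b3|
→ t2 |d5|0d|8a|b3|
→ t3 |8a|b3|d5|0d|

RES = [0x8a, 0xb3, 0xd5, 0x0d]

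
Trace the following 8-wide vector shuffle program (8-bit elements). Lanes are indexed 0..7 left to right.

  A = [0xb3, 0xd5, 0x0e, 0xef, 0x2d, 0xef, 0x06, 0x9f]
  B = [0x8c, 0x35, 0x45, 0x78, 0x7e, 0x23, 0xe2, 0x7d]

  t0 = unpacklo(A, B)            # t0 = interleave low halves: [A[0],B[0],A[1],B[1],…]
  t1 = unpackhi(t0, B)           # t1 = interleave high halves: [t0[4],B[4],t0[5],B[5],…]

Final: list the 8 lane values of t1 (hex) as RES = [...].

→ t0 |b3|8c|d5|35|0e|45|ef|78|
→ t1 |0e|7e|45|23|ef|e2|78|7d|

RES = [ 0x0e  0x7e  0x45  0x23  0xef  0xe2  0x78  0x7d ]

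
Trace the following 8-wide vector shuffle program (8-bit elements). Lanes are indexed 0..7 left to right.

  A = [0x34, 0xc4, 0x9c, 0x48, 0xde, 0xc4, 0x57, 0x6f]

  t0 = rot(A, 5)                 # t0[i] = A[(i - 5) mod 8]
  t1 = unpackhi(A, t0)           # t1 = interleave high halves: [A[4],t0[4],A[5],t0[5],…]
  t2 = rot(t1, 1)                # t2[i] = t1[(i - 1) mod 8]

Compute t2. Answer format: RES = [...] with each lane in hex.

RES = [0x9c, 0xde, 0x6f, 0xc4, 0x34, 0x57, 0xc4, 0x6f]

→ t0 |48|de|c4|57|6f|34|c4|9c|
→ t1 |de|6f|c4|34|57|c4|6f|9c|
→ t2 |9c|de|6f|c4|34|57|c4|6f|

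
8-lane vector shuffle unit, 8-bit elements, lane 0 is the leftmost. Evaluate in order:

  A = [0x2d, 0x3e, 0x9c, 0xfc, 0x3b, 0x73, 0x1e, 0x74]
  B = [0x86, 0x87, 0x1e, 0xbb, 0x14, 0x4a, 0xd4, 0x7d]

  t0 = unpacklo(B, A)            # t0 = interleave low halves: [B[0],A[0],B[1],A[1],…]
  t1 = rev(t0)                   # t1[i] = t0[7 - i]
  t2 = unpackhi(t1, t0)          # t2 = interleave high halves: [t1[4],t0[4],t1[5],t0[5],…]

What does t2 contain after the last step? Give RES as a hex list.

RES = [0x3e, 0x1e, 0x87, 0x9c, 0x2d, 0xbb, 0x86, 0xfc]

  t0: 86 2d 87 3e 1e 9c bb fc
  t1: fc bb 9c 1e 3e 87 2d 86
  t2: 3e 1e 87 9c 2d bb 86 fc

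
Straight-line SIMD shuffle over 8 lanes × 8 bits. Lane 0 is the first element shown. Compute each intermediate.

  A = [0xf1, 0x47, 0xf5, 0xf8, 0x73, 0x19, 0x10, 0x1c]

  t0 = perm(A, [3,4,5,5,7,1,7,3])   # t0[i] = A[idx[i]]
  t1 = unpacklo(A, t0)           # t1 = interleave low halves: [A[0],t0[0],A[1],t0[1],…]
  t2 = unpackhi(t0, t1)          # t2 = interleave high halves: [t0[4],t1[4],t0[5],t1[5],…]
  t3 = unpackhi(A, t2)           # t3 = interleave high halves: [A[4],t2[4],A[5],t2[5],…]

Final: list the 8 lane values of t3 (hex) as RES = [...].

RES = [0x73, 0x1c, 0x19, 0xf8, 0x10, 0xf8, 0x1c, 0x19]

→ t0 |f8|73|19|19|1c|47|1c|f8|
→ t1 |f1|f8|47|73|f5|19|f8|19|
→ t2 |1c|f5|47|19|1c|f8|f8|19|
→ t3 |73|1c|19|f8|10|f8|1c|19|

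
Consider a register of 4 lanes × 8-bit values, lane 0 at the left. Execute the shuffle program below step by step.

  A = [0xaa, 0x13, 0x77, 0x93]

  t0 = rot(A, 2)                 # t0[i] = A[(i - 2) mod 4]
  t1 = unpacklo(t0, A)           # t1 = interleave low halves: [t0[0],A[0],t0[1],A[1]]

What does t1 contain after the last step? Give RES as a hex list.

t0 = [0x77, 0x93, 0xaa, 0x13]
t1 = [0x77, 0xaa, 0x93, 0x13]

RES = [0x77, 0xaa, 0x93, 0x13]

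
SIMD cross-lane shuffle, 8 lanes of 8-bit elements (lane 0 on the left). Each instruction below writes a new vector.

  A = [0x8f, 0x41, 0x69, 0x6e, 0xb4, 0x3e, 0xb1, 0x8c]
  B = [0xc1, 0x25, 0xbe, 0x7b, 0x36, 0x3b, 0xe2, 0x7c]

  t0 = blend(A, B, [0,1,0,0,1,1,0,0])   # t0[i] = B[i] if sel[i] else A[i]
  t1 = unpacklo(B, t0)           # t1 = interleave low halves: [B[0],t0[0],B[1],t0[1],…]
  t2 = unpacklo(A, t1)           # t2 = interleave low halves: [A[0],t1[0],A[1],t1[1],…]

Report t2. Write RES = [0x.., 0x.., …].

→ t0 |8f|25|69|6e|36|3b|b1|8c|
→ t1 |c1|8f|25|25|be|69|7b|6e|
→ t2 |8f|c1|41|8f|69|25|6e|25|

RES = [0x8f, 0xc1, 0x41, 0x8f, 0x69, 0x25, 0x6e, 0x25]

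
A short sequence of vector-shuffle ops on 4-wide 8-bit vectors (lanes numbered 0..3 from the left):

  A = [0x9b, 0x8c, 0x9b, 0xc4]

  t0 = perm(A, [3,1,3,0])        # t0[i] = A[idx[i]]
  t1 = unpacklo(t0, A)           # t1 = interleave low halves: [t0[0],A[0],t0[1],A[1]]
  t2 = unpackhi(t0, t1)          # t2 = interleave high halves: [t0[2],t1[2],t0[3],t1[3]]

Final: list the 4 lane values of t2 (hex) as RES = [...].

→ t0 |c4|8c|c4|9b|
→ t1 |c4|9b|8c|8c|
→ t2 |c4|8c|9b|8c|

RES = [0xc4, 0x8c, 0x9b, 0x8c]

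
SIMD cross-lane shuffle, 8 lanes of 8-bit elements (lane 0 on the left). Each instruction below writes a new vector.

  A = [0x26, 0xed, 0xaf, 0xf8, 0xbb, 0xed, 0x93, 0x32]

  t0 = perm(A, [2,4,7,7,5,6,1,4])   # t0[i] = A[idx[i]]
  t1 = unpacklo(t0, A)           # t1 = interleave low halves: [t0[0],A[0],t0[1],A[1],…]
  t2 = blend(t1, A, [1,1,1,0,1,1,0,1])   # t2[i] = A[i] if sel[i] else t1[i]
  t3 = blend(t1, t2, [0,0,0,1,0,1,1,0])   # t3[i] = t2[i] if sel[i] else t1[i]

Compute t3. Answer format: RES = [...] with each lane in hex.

RES = [ 0xaf  0x26  0xbb  0xed  0x32  0xed  0x32  0xf8 ]

→ t0 |af|bb|32|32|ed|93|ed|bb|
→ t1 |af|26|bb|ed|32|af|32|f8|
→ t2 |26|ed|af|ed|bb|ed|32|32|
→ t3 |af|26|bb|ed|32|ed|32|f8|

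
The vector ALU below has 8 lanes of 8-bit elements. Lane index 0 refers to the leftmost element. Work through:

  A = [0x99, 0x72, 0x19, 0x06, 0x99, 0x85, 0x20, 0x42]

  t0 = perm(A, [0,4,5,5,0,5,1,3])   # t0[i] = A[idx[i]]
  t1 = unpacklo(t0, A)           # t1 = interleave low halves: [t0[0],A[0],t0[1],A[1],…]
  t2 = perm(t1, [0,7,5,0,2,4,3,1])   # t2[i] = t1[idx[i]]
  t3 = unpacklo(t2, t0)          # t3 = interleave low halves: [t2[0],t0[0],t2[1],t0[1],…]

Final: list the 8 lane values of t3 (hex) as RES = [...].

RES = [ 0x99  0x99  0x06  0x99  0x19  0x85  0x99  0x85 ]

  t0: 99 99 85 85 99 85 72 06
  t1: 99 99 99 72 85 19 85 06
  t2: 99 06 19 99 99 85 72 99
  t3: 99 99 06 99 19 85 99 85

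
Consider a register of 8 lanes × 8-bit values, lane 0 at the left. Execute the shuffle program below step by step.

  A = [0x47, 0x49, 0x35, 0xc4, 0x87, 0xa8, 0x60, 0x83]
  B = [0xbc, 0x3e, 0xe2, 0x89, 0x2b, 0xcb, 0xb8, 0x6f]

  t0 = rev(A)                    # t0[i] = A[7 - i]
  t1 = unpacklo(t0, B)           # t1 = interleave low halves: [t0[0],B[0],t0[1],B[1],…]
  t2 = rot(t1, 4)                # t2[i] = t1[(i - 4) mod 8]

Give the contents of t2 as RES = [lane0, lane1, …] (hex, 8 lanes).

  t0: 83 60 a8 87 c4 35 49 47
  t1: 83 bc 60 3e a8 e2 87 89
  t2: a8 e2 87 89 83 bc 60 3e

RES = [ 0xa8  0xe2  0x87  0x89  0x83  0xbc  0x60  0x3e ]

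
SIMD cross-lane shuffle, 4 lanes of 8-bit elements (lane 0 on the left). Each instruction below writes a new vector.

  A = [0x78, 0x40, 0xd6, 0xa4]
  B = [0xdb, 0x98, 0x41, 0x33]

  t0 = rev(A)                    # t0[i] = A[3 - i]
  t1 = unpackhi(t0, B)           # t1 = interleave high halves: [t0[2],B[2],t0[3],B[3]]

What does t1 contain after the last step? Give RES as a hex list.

RES = [ 0x40  0x41  0x78  0x33 ]

t0 = [0xa4, 0xd6, 0x40, 0x78]
t1 = [0x40, 0x41, 0x78, 0x33]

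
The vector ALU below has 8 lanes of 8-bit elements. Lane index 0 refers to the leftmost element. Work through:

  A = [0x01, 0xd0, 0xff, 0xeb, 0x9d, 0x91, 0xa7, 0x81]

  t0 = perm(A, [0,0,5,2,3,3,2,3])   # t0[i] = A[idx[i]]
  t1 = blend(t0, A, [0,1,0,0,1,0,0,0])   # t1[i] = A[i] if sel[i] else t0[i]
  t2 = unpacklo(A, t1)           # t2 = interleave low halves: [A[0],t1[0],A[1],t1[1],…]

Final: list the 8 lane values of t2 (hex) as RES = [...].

→ t0 |01|01|91|ff|eb|eb|ff|eb|
→ t1 |01|d0|91|ff|9d|eb|ff|eb|
→ t2 |01|01|d0|d0|ff|91|eb|ff|

RES = [ 0x01  0x01  0xd0  0xd0  0xff  0x91  0xeb  0xff ]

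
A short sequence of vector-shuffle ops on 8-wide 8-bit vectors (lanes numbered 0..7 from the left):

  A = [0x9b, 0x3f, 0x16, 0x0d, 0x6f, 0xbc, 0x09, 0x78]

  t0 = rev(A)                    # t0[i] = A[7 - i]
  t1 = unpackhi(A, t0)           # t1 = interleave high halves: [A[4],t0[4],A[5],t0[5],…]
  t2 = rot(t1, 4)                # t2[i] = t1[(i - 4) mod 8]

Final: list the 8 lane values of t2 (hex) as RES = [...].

  t0: 78 09 bc 6f 0d 16 3f 9b
  t1: 6f 0d bc 16 09 3f 78 9b
  t2: 09 3f 78 9b 6f 0d bc 16

RES = [ 0x09  0x3f  0x78  0x9b  0x6f  0x0d  0xbc  0x16 ]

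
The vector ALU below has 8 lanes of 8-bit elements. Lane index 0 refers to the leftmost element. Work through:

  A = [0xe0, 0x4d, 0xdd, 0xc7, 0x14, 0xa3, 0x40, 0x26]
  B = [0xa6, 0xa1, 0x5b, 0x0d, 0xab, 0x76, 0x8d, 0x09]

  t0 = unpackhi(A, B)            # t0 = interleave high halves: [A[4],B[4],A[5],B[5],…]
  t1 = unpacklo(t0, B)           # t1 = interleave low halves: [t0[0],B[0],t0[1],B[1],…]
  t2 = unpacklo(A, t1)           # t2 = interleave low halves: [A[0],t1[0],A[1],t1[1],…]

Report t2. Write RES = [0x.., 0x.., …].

RES = [ 0xe0  0x14  0x4d  0xa6  0xdd  0xab  0xc7  0xa1 ]

→ t0 |14|ab|a3|76|40|8d|26|09|
→ t1 |14|a6|ab|a1|a3|5b|76|0d|
→ t2 |e0|14|4d|a6|dd|ab|c7|a1|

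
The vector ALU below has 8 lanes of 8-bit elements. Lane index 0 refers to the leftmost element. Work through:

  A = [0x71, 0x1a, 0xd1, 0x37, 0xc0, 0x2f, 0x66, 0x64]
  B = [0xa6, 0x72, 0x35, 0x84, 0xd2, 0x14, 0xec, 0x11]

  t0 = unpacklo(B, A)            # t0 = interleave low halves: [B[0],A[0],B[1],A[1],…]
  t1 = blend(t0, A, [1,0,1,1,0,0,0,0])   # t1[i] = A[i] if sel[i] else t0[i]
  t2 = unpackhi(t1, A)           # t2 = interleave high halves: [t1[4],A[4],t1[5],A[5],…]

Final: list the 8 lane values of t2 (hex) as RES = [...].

RES = [0x35, 0xc0, 0xd1, 0x2f, 0x84, 0x66, 0x37, 0x64]

  t0: a6 71 72 1a 35 d1 84 37
  t1: 71 71 d1 37 35 d1 84 37
  t2: 35 c0 d1 2f 84 66 37 64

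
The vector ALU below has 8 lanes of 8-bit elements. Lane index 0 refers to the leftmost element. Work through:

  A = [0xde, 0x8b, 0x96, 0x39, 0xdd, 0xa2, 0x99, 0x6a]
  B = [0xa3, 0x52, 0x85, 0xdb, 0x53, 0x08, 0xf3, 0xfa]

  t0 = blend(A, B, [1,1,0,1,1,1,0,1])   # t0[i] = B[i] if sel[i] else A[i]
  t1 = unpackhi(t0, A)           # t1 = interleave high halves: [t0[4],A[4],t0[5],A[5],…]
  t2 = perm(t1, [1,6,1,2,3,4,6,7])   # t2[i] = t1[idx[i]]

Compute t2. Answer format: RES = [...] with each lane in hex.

RES = [0xdd, 0xfa, 0xdd, 0x08, 0xa2, 0x99, 0xfa, 0x6a]

  t0: a3 52 96 db 53 08 99 fa
  t1: 53 dd 08 a2 99 99 fa 6a
  t2: dd fa dd 08 a2 99 fa 6a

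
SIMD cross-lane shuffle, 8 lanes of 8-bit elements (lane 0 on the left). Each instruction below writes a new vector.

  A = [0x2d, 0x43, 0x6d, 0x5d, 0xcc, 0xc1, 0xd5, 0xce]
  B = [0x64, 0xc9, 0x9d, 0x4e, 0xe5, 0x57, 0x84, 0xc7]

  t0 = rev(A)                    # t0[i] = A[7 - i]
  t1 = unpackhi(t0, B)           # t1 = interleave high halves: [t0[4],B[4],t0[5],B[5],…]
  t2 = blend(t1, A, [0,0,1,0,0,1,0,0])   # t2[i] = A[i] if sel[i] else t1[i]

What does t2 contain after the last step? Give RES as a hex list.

RES = [ 0x5d  0xe5  0x6d  0x57  0x43  0xc1  0x2d  0xc7 ]

t0 = [0xce, 0xd5, 0xc1, 0xcc, 0x5d, 0x6d, 0x43, 0x2d]
t1 = [0x5d, 0xe5, 0x6d, 0x57, 0x43, 0x84, 0x2d, 0xc7]
t2 = [0x5d, 0xe5, 0x6d, 0x57, 0x43, 0xc1, 0x2d, 0xc7]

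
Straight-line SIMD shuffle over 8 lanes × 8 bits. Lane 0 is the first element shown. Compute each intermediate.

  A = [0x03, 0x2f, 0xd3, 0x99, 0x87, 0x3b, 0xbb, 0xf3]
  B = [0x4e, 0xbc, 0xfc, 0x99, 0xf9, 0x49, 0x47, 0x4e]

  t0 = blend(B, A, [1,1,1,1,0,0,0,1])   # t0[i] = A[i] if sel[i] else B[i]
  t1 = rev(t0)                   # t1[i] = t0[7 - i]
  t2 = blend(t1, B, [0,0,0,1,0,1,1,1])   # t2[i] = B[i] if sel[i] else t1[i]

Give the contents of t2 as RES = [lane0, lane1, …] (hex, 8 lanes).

RES = [0xf3, 0x47, 0x49, 0x99, 0x99, 0x49, 0x47, 0x4e]

t0 = [0x03, 0x2f, 0xd3, 0x99, 0xf9, 0x49, 0x47, 0xf3]
t1 = [0xf3, 0x47, 0x49, 0xf9, 0x99, 0xd3, 0x2f, 0x03]
t2 = [0xf3, 0x47, 0x49, 0x99, 0x99, 0x49, 0x47, 0x4e]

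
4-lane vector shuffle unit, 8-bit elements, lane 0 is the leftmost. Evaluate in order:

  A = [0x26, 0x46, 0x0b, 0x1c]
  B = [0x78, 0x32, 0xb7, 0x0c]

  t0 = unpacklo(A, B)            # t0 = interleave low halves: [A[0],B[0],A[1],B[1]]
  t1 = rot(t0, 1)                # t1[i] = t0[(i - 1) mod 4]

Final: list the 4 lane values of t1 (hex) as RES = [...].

→ t0 |26|78|46|32|
→ t1 |32|26|78|46|

RES = [0x32, 0x26, 0x78, 0x46]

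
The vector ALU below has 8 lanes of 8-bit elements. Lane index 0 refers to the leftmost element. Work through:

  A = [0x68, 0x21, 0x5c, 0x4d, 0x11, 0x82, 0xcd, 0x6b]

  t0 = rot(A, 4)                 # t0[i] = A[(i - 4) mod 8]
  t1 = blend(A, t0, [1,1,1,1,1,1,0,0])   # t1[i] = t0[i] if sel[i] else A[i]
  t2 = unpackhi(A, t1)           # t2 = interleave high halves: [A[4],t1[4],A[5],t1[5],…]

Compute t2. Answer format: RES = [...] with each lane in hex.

RES = [0x11, 0x68, 0x82, 0x21, 0xcd, 0xcd, 0x6b, 0x6b]

→ t0 |11|82|cd|6b|68|21|5c|4d|
→ t1 |11|82|cd|6b|68|21|cd|6b|
→ t2 |11|68|82|21|cd|cd|6b|6b|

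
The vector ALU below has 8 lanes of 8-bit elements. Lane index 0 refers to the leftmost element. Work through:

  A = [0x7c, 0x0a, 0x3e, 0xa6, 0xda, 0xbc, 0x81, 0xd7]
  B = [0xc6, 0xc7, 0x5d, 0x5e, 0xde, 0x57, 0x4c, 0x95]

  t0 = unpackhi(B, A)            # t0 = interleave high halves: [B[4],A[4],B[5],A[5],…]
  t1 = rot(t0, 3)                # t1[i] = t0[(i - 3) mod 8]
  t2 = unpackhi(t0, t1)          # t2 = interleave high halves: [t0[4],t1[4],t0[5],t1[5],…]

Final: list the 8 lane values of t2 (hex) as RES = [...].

RES = [0x4c, 0xda, 0x81, 0x57, 0x95, 0xbc, 0xd7, 0x4c]

  t0: de da 57 bc 4c 81 95 d7
  t1: 81 95 d7 de da 57 bc 4c
  t2: 4c da 81 57 95 bc d7 4c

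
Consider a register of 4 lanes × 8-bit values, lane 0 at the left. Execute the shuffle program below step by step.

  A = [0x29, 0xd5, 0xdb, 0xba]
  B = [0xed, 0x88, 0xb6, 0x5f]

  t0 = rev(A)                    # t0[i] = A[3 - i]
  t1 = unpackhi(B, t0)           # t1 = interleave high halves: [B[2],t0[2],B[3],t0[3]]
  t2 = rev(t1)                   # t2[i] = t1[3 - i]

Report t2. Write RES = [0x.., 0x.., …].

RES = [ 0x29  0x5f  0xd5  0xb6 ]

  t0: ba db d5 29
  t1: b6 d5 5f 29
  t2: 29 5f d5 b6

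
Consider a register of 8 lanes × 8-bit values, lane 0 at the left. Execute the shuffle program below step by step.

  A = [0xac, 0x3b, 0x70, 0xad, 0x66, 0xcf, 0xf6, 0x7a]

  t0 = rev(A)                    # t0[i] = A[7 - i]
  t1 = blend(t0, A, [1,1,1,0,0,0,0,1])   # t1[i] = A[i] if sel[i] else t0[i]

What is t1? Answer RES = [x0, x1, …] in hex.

RES = [0xac, 0x3b, 0x70, 0x66, 0xad, 0x70, 0x3b, 0x7a]

→ t0 |7a|f6|cf|66|ad|70|3b|ac|
→ t1 |ac|3b|70|66|ad|70|3b|7a|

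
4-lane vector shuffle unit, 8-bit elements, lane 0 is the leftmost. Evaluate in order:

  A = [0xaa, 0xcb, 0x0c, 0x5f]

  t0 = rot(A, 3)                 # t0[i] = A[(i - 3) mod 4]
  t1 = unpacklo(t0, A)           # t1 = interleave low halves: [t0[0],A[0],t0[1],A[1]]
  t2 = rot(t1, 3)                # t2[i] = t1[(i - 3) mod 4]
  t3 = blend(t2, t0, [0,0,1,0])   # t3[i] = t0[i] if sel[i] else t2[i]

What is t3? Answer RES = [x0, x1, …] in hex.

→ t0 |cb|0c|5f|aa|
→ t1 |cb|aa|0c|cb|
→ t2 |aa|0c|cb|cb|
→ t3 |aa|0c|5f|cb|

RES = [ 0xaa  0x0c  0x5f  0xcb ]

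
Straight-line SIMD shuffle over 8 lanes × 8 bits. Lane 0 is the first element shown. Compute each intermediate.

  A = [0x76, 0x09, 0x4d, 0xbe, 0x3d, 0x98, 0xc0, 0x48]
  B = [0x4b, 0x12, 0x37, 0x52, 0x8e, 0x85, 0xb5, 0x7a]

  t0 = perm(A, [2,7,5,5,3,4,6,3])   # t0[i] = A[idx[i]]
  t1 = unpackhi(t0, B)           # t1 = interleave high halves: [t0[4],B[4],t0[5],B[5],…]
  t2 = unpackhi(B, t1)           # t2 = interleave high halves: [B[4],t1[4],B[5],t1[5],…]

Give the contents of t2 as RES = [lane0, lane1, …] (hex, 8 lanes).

t0 = [0x4d, 0x48, 0x98, 0x98, 0xbe, 0x3d, 0xc0, 0xbe]
t1 = [0xbe, 0x8e, 0x3d, 0x85, 0xc0, 0xb5, 0xbe, 0x7a]
t2 = [0x8e, 0xc0, 0x85, 0xb5, 0xb5, 0xbe, 0x7a, 0x7a]

RES = [0x8e, 0xc0, 0x85, 0xb5, 0xb5, 0xbe, 0x7a, 0x7a]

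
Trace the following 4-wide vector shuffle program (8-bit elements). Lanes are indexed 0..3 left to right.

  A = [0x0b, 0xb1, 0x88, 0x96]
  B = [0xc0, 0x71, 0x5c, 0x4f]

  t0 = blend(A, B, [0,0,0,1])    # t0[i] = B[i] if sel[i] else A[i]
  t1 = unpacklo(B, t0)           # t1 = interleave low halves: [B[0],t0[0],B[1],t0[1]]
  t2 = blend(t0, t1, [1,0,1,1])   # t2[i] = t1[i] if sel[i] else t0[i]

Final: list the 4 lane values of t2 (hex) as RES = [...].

RES = [0xc0, 0xb1, 0x71, 0xb1]

  t0: 0b b1 88 4f
  t1: c0 0b 71 b1
  t2: c0 b1 71 b1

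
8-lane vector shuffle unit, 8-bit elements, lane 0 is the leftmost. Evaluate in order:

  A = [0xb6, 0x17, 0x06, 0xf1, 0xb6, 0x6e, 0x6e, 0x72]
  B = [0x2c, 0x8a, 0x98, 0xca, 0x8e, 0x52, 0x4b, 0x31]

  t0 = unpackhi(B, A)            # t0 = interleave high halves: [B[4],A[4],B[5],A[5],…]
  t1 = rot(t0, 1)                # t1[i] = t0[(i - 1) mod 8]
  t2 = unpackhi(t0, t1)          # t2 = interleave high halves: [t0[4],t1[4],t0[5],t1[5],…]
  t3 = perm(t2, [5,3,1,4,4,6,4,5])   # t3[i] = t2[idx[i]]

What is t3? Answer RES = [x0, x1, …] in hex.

t0 = [0x8e, 0xb6, 0x52, 0x6e, 0x4b, 0x6e, 0x31, 0x72]
t1 = [0x72, 0x8e, 0xb6, 0x52, 0x6e, 0x4b, 0x6e, 0x31]
t2 = [0x4b, 0x6e, 0x6e, 0x4b, 0x31, 0x6e, 0x72, 0x31]
t3 = [0x6e, 0x4b, 0x6e, 0x31, 0x31, 0x72, 0x31, 0x6e]

RES = [0x6e, 0x4b, 0x6e, 0x31, 0x31, 0x72, 0x31, 0x6e]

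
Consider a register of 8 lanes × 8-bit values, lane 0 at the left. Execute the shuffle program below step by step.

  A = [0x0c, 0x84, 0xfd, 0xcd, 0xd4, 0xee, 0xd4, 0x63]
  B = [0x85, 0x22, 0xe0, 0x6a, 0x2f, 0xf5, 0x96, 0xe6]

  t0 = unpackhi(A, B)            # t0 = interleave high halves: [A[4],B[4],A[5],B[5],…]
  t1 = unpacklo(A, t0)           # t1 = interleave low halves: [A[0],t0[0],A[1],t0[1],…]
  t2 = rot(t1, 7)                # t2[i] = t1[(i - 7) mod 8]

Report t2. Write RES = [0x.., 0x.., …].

→ t0 |d4|2f|ee|f5|d4|96|63|e6|
→ t1 |0c|d4|84|2f|fd|ee|cd|f5|
→ t2 |d4|84|2f|fd|ee|cd|f5|0c|

RES = [ 0xd4  0x84  0x2f  0xfd  0xee  0xcd  0xf5  0x0c ]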